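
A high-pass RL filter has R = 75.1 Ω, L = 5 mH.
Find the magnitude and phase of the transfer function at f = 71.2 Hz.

Step 1 — Angular frequency: ω = 2π·71.2 = 447.4 rad/s.
Step 2 — Transfer function: H(jω) = jωL/(R + jωL).
Step 3 — Numerator jωL = j·2.237; denominator R + jωL = 75.1 + j2.237.
Step 4 — H = 0.0008863 + j0.02976.
Step 5 — Magnitude: |H| = 0.02977 (-30.5 dB); phase: φ = 88.3°.

|H| = 0.02977 (-30.5 dB), φ = 88.3°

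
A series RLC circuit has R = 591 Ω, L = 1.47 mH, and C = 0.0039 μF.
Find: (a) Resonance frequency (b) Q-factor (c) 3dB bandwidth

Step 1 — Resonance condition Im(Z)=0 gives ω₀ = 1/√(LC).
Step 2 — ω₀ = 1/√(0.00147·3.9e-09) = 4.176e+05 rad/s.
Step 3 — f₀ = ω₀/(2π) = 6.647e+04 Hz.
Step 4 — Series Q: Q = ω₀L/R = 4.176e+05·0.00147/591 = 1.039.
Step 5 — 3dB bandwidth: Δω = ω₀/Q = 4.02e+05 rad/s; BW = Δω/(2π) = 6.399e+04 Hz.

(a) f₀ = 6.647e+04 Hz  (b) Q = 1.039  (c) BW = 6.399e+04 Hz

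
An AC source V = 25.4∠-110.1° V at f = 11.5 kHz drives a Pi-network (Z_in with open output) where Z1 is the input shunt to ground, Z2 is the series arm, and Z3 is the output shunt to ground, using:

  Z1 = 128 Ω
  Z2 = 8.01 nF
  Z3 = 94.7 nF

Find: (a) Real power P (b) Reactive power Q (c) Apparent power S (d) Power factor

Step 1 — Angular frequency: ω = 2π·f = 2π·1.15e+04 = 7.226e+04 rad/s.
Step 2 — Component impedances:
  Z1: Z = R = 128 Ω
  Z2: Z = 1/(jωC) = -j/(ω·C) = 0 - j1728 Ω
  Z3: Z = 1/(jωC) = -j/(ω·C) = 0 - j146.1 Ω
Step 3 — With open output, the series arm Z2 and the output shunt Z3 appear in series to ground: Z2 + Z3 = 0 - j1874 Ω.
Step 4 — Parallel with input shunt Z1: Z_in = Z1 || (Z2 + Z3) = 127.4 - j8.703 Ω = 127.7∠-3.9° Ω.
Step 5 — Source phasor: V = 25.4∠-110.1° V = -8.729 - j23.85 V.
Step 6 — Current: I = V / Z = -0.05547 - j0.191 A = 0.1989∠-106.2° A.
Step 7 — Complex power: S = V·I* = 5.04 - j0.3443 VA.
Step 8 — Real power: P = Re(S) = 5.04 W.
Step 9 — Reactive power: Q = Im(S) = -0.3443 VAR.
Step 10 — Apparent power: |S| = 5.052 VA.
Step 11 — Power factor: PF = P/|S| = 0.9977 (leading).

(a) P = 5.04 W  (b) Q = -0.3443 VAR  (c) S = 5.052 VA  (d) PF = 0.9977 (leading)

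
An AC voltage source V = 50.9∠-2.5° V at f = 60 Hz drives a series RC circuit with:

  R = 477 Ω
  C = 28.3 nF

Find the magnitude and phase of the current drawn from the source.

Step 1 — Angular frequency: ω = 2π·f = 2π·60 = 377 rad/s.
Step 2 — Component impedances:
  R: Z = R = 477 Ω
  C: Z = 1/(jωC) = -j/(ω·C) = 0 - j9.373e+04 Ω
Step 3 — Series combination: Z_total = R + C = 477 - j9.373e+04 Ω = 9.373e+04∠-89.7° Ω.
Step 4 — Source phasor: V = 50.9∠-2.5° V = 50.85 - j2.22 V.
Step 5 — Ohm's law: I = V / Z_total = (50.85 - j2.22) / (477 - j9.373e+04) = 2.645e-05 + j0.0005424 A.
Step 6 — Convert to polar: |I| = 0.000543 A, ∠I = 87.2°.

I = 0.000543∠87.2° A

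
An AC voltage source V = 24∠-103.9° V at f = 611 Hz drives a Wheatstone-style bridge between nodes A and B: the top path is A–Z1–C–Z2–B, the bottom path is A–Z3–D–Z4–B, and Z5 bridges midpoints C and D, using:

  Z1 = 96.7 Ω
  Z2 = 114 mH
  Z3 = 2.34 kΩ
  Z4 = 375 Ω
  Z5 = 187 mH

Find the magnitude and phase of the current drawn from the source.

Step 1 — Angular frequency: ω = 2π·f = 2π·611 = 3839 rad/s.
Step 2 — Component impedances:
  Z1: Z = R = 96.7 Ω
  Z2: Z = jωL = j·3839·0.114 = 0 + j437.6 Ω
  Z3: Z = R = 2340 Ω
  Z4: Z = R = 375 Ω
  Z5: Z = jωL = j·3839·0.187 = 0 + j717.9 Ω
Step 3 — Bridge requires nodal analysis (the Z5 bridge couples midpoints C and D, so the two paths cannot be reduced to a simple series/parallel combination). Setting node B to ground and injecting 1 A at node A, the 3-node admittance system at A, C, D solves to V_A = Z_AB = 168.1 + j281.7 Ω = 328∠59.2° Ω.
Step 4 — Source phasor: V = 24∠-103.9° V = -5.765 - j23.3 V.
Step 5 — Ohm's law: I = V / Z_total = (-5.765 - j23.3) / (168.1 + j281.7) = -0.07 - j0.0213 A.
Step 6 — Convert to polar: |I| = 0.07317 A, ∠I = -163.1°.

I = 0.07317∠-163.1° A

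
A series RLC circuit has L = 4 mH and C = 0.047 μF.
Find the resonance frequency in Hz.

Step 1 — Resonance condition Im(Z)=0 gives ω₀ = 1/√(LC).
Step 2 — ω₀ = 1/√(0.004·4.7e-08) = 7.293e+04 rad/s.
Step 3 — f₀ = ω₀/(2π) = 1.161e+04 Hz.

f₀ = 1.161e+04 Hz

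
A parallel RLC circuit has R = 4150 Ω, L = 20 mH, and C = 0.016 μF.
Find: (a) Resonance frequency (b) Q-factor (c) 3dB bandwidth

Step 1 — Resonance: ω₀ = 1/√(LC) = 1/√(0.02·1.6e-08) = 5.59e+04 rad/s.
Step 2 — f₀ = ω₀/(2π) = 8897 Hz.
Step 3 — Parallel Q: Q = R/(ω₀L) = 4150/(5.59e+04·0.02) = 3.712.
Step 4 — Bandwidth: Δω = ω₀/Q = 1.506e+04 rad/s; BW = Δω/(2π) = 2397 Hz.

(a) f₀ = 8897 Hz  (b) Q = 3.712  (c) BW = 2397 Hz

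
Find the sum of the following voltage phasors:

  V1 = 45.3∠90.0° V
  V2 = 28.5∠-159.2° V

Step 1 — Convert each phasor to rectangular form:
  V1 = 45.3·(cos(90.0°) + j·sin(90.0°)) = 0 + j45.3 V
  V2 = 28.5·(cos(-159.2°) + j·sin(-159.2°)) = -26.64 - j10.12 V
Step 2 — Sum components: V_total = -26.64 + j35.18 V.
Step 3 — Convert to polar: |V_total| = 44.13 V, ∠V_total = 127.1°.

V_total = 44.13∠127.1° V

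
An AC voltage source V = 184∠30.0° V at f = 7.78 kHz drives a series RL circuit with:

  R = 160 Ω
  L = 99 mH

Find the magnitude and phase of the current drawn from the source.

Step 1 — Angular frequency: ω = 2π·f = 2π·7780 = 4.888e+04 rad/s.
Step 2 — Component impedances:
  R: Z = R = 160 Ω
  L: Z = jωL = j·4.888e+04·0.099 = 0 + j4839 Ω
Step 3 — Series combination: Z_total = R + L = 160 + j4839 Ω = 4842∠88.1° Ω.
Step 4 — Source phasor: V = 184∠30.0° V = 159.3 + j92 V.
Step 5 — Ohm's law: I = V / Z_total = (159.3 + j92) / (160 + j4839) = 0.02008 - j0.03226 A.
Step 6 — Convert to polar: |I| = 0.038 A, ∠I = -58.1°.

I = 0.038∠-58.1° A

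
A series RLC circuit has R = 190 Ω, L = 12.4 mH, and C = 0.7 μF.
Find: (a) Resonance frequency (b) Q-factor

Step 1 — Resonance condition Im(Z)=0 gives ω₀ = 1/√(LC).
Step 2 — ω₀ = 1/√(0.0124·7e-07) = 1.073e+04 rad/s.
Step 3 — f₀ = ω₀/(2π) = 1708 Hz.
Step 4 — Series Q: Q = ω₀L/R = 1.073e+04·0.0124/190 = 0.7005.

(a) f₀ = 1708 Hz  (b) Q = 0.7005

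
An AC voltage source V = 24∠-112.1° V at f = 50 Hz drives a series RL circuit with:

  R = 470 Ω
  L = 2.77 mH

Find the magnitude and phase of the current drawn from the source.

Step 1 — Angular frequency: ω = 2π·f = 2π·50 = 314.2 rad/s.
Step 2 — Component impedances:
  R: Z = R = 470 Ω
  L: Z = jωL = j·314.2·0.00277 = 0 + j0.8702 Ω
Step 3 — Series combination: Z_total = R + L = 470 + j0.8702 Ω = 470∠0.1° Ω.
Step 4 — Source phasor: V = 24∠-112.1° V = -9.029 - j22.24 V.
Step 5 — Ohm's law: I = V / Z_total = (-9.029 - j22.24) / (470 + j0.8702) = -0.0193 - j0.04728 A.
Step 6 — Convert to polar: |I| = 0.05106 A, ∠I = -112.2°.

I = 0.05106∠-112.2° A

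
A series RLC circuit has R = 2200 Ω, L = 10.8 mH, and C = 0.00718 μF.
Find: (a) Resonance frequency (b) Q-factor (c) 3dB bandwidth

Step 1 — Resonance: ω₀ = 1/√(LC) = 1/√(0.0108·7.18e-09) = 1.136e+05 rad/s.
Step 2 — f₀ = ω₀/(2π) = 1.807e+04 Hz.
Step 3 — Series Q: Q = ω₀L/R = 1.136e+05·0.0108/2200 = 0.5575.
Step 4 — Bandwidth: Δω = ω₀/Q = 2.037e+05 rad/s; BW = Δω/(2π) = 3.242e+04 Hz.

(a) f₀ = 1.807e+04 Hz  (b) Q = 0.5575  (c) BW = 3.242e+04 Hz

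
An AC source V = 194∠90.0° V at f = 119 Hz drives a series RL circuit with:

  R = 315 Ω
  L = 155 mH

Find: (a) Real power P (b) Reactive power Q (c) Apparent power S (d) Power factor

Step 1 — Angular frequency: ω = 2π·f = 2π·119 = 747.7 rad/s.
Step 2 — Component impedances:
  R: Z = R = 315 Ω
  L: Z = jωL = j·747.7·0.155 = 0 + j115.9 Ω
Step 3 — Series combination: Z_total = R + L = 315 + j115.9 Ω = 335.6∠20.2° Ω.
Step 4 — Source phasor: V = 194∠90.0° V = 0 + j194 V.
Step 5 — Current: I = V / Z = 0.1996 + j0.5424 A = 0.578∠69.8° A.
Step 6 — Complex power: S = V·I* = 105.2 + j38.72 VA.
Step 7 — Real power: P = Re(S) = 105.2 W.
Step 8 — Reactive power: Q = Im(S) = 38.72 VAR.
Step 9 — Apparent power: |S| = 112.1 VA.
Step 10 — Power factor: PF = P/|S| = 0.9385 (lagging).

(a) P = 105.2 W  (b) Q = 38.72 VAR  (c) S = 112.1 VA  (d) PF = 0.9385 (lagging)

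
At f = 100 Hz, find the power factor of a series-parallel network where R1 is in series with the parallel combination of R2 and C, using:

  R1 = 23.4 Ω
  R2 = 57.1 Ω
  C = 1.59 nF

Step 1 — Angular frequency: ω = 2π·f = 2π·100 = 628.3 rad/s.
Step 2 — Component impedances:
  R1: Z = R = 23.4 Ω
  R2: Z = R = 57.1 Ω
  C: Z = 1/(jωC) = -j/(ω·C) = 0 - j1.001e+06 Ω
Step 3 — Parallel branch: R2 || C = 1/(1/R2 + 1/C) = 57.1 - j0.003257 Ω.
Step 4 — Series with R1: Z_total = R1 + (R2 || C) = 80.5 - j0.003257 Ω = 80.5∠-0.0° Ω.
Step 5 — Power factor: PF = cos(φ) = Re(Z)/|Z| = 80.5/80.5 = 1.
Step 6 — Type: Im(Z) = -0.003257 ⇒ leading (phase φ = -0.0°).

PF = 1 (leading, φ = -0.0°)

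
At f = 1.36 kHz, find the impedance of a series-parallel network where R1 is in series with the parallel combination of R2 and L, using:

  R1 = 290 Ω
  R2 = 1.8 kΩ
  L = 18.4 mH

Step 1 — Angular frequency: ω = 2π·f = 2π·1360 = 8545 rad/s.
Step 2 — Component impedances:
  R1: Z = R = 290 Ω
  R2: Z = R = 1800 Ω
  L: Z = jωL = j·8545·0.0184 = 0 + j157.2 Ω
Step 3 — Parallel branch: R2 || L = 1/(1/R2 + 1/L) = 13.63 + j156 Ω.
Step 4 — Series with R1: Z_total = R1 + (R2 || L) = 303.6 + j156 Ω = 341.4∠27.2° Ω.

Z = 303.6 + j156 Ω = 341.4∠27.2° Ω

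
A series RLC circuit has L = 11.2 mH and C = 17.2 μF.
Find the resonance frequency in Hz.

Step 1 — Resonance condition Im(Z)=0 gives ω₀ = 1/√(LC).
Step 2 — ω₀ = 1/√(0.0112·1.72e-05) = 2278 rad/s.
Step 3 — f₀ = ω₀/(2π) = 362.6 Hz.

f₀ = 362.6 Hz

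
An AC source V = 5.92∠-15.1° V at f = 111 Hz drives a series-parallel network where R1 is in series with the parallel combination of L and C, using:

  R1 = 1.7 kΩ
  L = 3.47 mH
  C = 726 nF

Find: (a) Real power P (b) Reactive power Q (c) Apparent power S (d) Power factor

Step 1 — Angular frequency: ω = 2π·f = 2π·111 = 697.4 rad/s.
Step 2 — Component impedances:
  R1: Z = R = 1700 Ω
  L: Z = jωL = j·697.4·0.00347 = 0 + j2.42 Ω
  C: Z = 1/(jωC) = -j/(ω·C) = 0 - j1975 Ω
Step 3 — Parallel branch: L || C = 1/(1/L + 1/C) = 0 + j2.423 Ω.
Step 4 — Series with R1: Z_total = R1 + (L || C) = 1700 + j2.423 Ω = 1700∠0.1° Ω.
Step 5 — Source phasor: V = 5.92∠-15.1° V = 5.716 - j1.542 V.
Step 6 — Current: I = V / Z = 0.003361 - j0.000912 A = 0.003482∠-15.2° A.
Step 7 — Complex power: S = V·I* = 0.02062 + j2.938e-05 VA.
Step 8 — Real power: P = Re(S) = 0.02062 W.
Step 9 — Reactive power: Q = Im(S) = 2.938e-05 VAR.
Step 10 — Apparent power: |S| = 0.02062 VA.
Step 11 — Power factor: PF = P/|S| = 1 (lagging).

(a) P = 0.02062 W  (b) Q = 2.938e-05 VAR  (c) S = 0.02062 VA  (d) PF = 1 (lagging)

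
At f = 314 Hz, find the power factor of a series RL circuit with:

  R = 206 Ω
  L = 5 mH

Step 1 — Angular frequency: ω = 2π·f = 2π·314 = 1973 rad/s.
Step 2 — Component impedances:
  R: Z = R = 206 Ω
  L: Z = jωL = j·1973·0.005 = 0 + j9.865 Ω
Step 3 — Series combination: Z_total = R + L = 206 + j9.865 Ω = 206.2∠2.7° Ω.
Step 4 — Power factor: PF = cos(φ) = Re(Z)/|Z| = 206/206.236 = 0.9989.
Step 5 — Type: Im(Z) = 9.865 ⇒ lagging (phase φ = 2.7°).

PF = 0.9989 (lagging, φ = 2.7°)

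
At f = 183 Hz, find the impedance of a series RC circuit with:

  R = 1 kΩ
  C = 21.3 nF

Step 1 — Angular frequency: ω = 2π·f = 2π·183 = 1150 rad/s.
Step 2 — Component impedances:
  R: Z = R = 1000 Ω
  C: Z = 1/(jωC) = -j/(ω·C) = 0 - j4.083e+04 Ω
Step 3 — Series combination: Z_total = R + C = 1000 - j4.083e+04 Ω = 4.084e+04∠-88.6° Ω.

Z = 1000 - j4.083e+04 Ω = 4.084e+04∠-88.6° Ω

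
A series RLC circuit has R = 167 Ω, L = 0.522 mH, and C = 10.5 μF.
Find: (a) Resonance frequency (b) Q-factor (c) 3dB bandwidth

Step 1 — Resonance: ω₀ = 1/√(LC) = 1/√(0.000522·1.05e-05) = 1.351e+04 rad/s.
Step 2 — f₀ = ω₀/(2π) = 2150 Hz.
Step 3 — Series Q: Q = ω₀L/R = 1.351e+04·0.000522/167 = 0.04222.
Step 4 — Bandwidth: Δω = ω₀/Q = 3.199e+05 rad/s; BW = Δω/(2π) = 5.092e+04 Hz.

(a) f₀ = 2150 Hz  (b) Q = 0.04222  (c) BW = 5.092e+04 Hz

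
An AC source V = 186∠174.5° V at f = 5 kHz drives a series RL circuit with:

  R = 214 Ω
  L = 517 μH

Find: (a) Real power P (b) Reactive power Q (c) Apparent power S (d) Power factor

Step 1 — Angular frequency: ω = 2π·f = 2π·5000 = 3.142e+04 rad/s.
Step 2 — Component impedances:
  R: Z = R = 214 Ω
  L: Z = jωL = j·3.142e+04·0.000517 = 0 + j16.24 Ω
Step 3 — Series combination: Z_total = R + L = 214 + j16.24 Ω = 214.6∠4.3° Ω.
Step 4 — Source phasor: V = 186∠174.5° V = -185.1 + j17.83 V.
Step 5 — Current: I = V / Z = -0.8539 + j0.1481 A = 0.8667∠170.2° A.
Step 6 — Complex power: S = V·I* = 160.7 + j12.2 VA.
Step 7 — Real power: P = Re(S) = 160.7 W.
Step 8 — Reactive power: Q = Im(S) = 12.2 VAR.
Step 9 — Apparent power: |S| = 161.2 VA.
Step 10 — Power factor: PF = P/|S| = 0.9971 (lagging).

(a) P = 160.7 W  (b) Q = 12.2 VAR  (c) S = 161.2 VA  (d) PF = 0.9971 (lagging)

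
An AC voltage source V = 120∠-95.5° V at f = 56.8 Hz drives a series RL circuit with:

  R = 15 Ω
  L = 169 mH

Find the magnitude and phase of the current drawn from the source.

Step 1 — Angular frequency: ω = 2π·f = 2π·56.8 = 356.9 rad/s.
Step 2 — Component impedances:
  R: Z = R = 15 Ω
  L: Z = jωL = j·356.9·0.169 = 0 + j60.31 Ω
Step 3 — Series combination: Z_total = R + L = 15 + j60.31 Ω = 62.15∠76.0° Ω.
Step 4 — Source phasor: V = 120∠-95.5° V = -11.5 - j119.4 V.
Step 5 — Ohm's law: I = V / Z_total = (-11.5 - j119.4) / (15 + j60.31) = -1.91 - j0.2843 A.
Step 6 — Convert to polar: |I| = 1.931 A, ∠I = -171.5°.

I = 1.931∠-171.5° A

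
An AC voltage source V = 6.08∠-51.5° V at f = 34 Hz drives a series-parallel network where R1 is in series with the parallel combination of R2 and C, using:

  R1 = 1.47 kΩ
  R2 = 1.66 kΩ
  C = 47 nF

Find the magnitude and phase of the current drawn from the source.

Step 1 — Angular frequency: ω = 2π·f = 2π·34 = 213.6 rad/s.
Step 2 — Component impedances:
  R1: Z = R = 1470 Ω
  R2: Z = R = 1660 Ω
  C: Z = 1/(jωC) = -j/(ω·C) = 0 - j9.96e+04 Ω
Step 3 — Parallel branch: R2 || C = 1/(1/R2 + 1/C) = 1660 - j27.66 Ω.
Step 4 — Series with R1: Z_total = R1 + (R2 || C) = 3130 - j27.66 Ω = 3130∠-0.5° Ω.
Step 5 — Source phasor: V = 6.08∠-51.5° V = 3.785 - j4.758 V.
Step 6 — Ohm's law: I = V / Z_total = (3.785 - j4.758) / (3130 - j27.66) = 0.001223 - j0.00151 A.
Step 7 — Convert to polar: |I| = 0.001943 A, ∠I = -51.0°.

I = 0.001943∠-51.0° A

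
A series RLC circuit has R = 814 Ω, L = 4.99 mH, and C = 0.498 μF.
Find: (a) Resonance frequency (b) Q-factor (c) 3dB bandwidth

Step 1 — Resonance: ω₀ = 1/√(LC) = 1/√(0.00499·4.98e-07) = 2.006e+04 rad/s.
Step 2 — f₀ = ω₀/(2π) = 3193 Hz.
Step 3 — Series Q: Q = ω₀L/R = 2.006e+04·0.00499/814 = 0.123.
Step 4 — Bandwidth: Δω = ω₀/Q = 1.631e+05 rad/s; BW = Δω/(2π) = 2.596e+04 Hz.

(a) f₀ = 3193 Hz  (b) Q = 0.123  (c) BW = 2.596e+04 Hz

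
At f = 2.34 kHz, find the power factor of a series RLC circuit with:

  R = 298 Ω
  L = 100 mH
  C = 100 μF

Step 1 — Angular frequency: ω = 2π·f = 2π·2340 = 1.47e+04 rad/s.
Step 2 — Component impedances:
  R: Z = R = 298 Ω
  L: Z = jωL = j·1.47e+04·0.1 = 0 + j1470 Ω
  C: Z = 1/(jωC) = -j/(ω·C) = 0 - j0.6801 Ω
Step 3 — Series combination: Z_total = R + L + C = 298 + j1470 Ω = 1499∠78.5° Ω.
Step 4 — Power factor: PF = cos(φ) = Re(Z)/|Z| = 298/1499.5 = 0.1987.
Step 5 — Type: Im(Z) = 1470 ⇒ lagging (phase φ = 78.5°).

PF = 0.1987 (lagging, φ = 78.5°)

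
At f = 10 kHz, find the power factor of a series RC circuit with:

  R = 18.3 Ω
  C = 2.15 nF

Step 1 — Angular frequency: ω = 2π·f = 2π·1e+04 = 6.283e+04 rad/s.
Step 2 — Component impedances:
  R: Z = R = 18.3 Ω
  C: Z = 1/(jωC) = -j/(ω·C) = 0 - j7403 Ω
Step 3 — Series combination: Z_total = R + C = 18.3 - j7403 Ω = 7403∠-89.9° Ω.
Step 4 — Power factor: PF = cos(φ) = Re(Z)/|Z| = 18.3/7403 = 0.002472.
Step 5 — Type: Im(Z) = -7403 ⇒ leading (phase φ = -89.9°).

PF = 0.002472 (leading, φ = -89.9°)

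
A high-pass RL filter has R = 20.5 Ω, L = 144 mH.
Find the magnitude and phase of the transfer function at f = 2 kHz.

Step 1 — Angular frequency: ω = 2π·2000 = 1.257e+04 rad/s.
Step 2 — Transfer function: H(jω) = jωL/(R + jωL).
Step 3 — Numerator jωL = j·1810; denominator R + jωL = 20.5 + j1810.
Step 4 — H = 0.9999 + j0.01133.
Step 5 — Magnitude: |H| = 0.9999 (-0.0 dB); phase: φ = 0.6°.

|H| = 0.9999 (-0.0 dB), φ = 0.6°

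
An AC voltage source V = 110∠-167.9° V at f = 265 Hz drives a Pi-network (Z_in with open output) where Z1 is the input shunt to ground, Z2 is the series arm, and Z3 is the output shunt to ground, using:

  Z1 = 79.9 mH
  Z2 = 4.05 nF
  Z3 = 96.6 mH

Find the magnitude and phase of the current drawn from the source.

Step 1 — Angular frequency: ω = 2π·f = 2π·265 = 1665 rad/s.
Step 2 — Component impedances:
  Z1: Z = jωL = j·1665·0.0799 = 0 + j133 Ω
  Z2: Z = 1/(jωC) = -j/(ω·C) = 0 - j1.483e+05 Ω
  Z3: Z = jωL = j·1665·0.0966 = 0 + j160.8 Ω
Step 3 — With open output, the series arm Z2 and the output shunt Z3 appear in series to ground: Z2 + Z3 = 0 - j1.481e+05 Ω.
Step 4 — Parallel with input shunt Z1: Z_in = Z1 || (Z2 + Z3) = 0 + j133.2 Ω = 133.2∠90.0° Ω.
Step 5 — Source phasor: V = 110∠-167.9° V = -107.6 - j23.06 V.
Step 6 — Ohm's law: I = V / Z_total = (-107.6 - j23.06) / (0 + j133.2) = -0.1732 + j0.8077 A.
Step 7 — Convert to polar: |I| = 0.8261 A, ∠I = 102.1°.

I = 0.8261∠102.1° A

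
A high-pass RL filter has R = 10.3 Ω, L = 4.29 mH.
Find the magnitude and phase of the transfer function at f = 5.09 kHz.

Step 1 — Angular frequency: ω = 2π·5090 = 3.198e+04 rad/s.
Step 2 — Transfer function: H(jω) = jωL/(R + jωL).
Step 3 — Numerator jωL = j·137.2; denominator R + jωL = 10.3 + j137.2.
Step 4 — H = 0.9944 + j0.07465.
Step 5 — Magnitude: |H| = 0.9972 (-0.0 dB); phase: φ = 4.3°.

|H| = 0.9972 (-0.0 dB), φ = 4.3°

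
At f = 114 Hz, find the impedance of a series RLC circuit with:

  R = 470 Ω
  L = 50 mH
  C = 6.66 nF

Step 1 — Angular frequency: ω = 2π·f = 2π·114 = 716.3 rad/s.
Step 2 — Component impedances:
  R: Z = R = 470 Ω
  L: Z = jωL = j·716.3·0.05 = 0 + j35.81 Ω
  C: Z = 1/(jωC) = -j/(ω·C) = 0 - j2.096e+05 Ω
Step 3 — Series combination: Z_total = R + L + C = 470 - j2.096e+05 Ω = 2.096e+05∠-89.9° Ω.

Z = 470 - j2.096e+05 Ω = 2.096e+05∠-89.9° Ω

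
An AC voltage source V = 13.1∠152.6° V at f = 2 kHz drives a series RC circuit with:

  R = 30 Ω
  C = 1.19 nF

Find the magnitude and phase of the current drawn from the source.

Step 1 — Angular frequency: ω = 2π·f = 2π·2000 = 1.257e+04 rad/s.
Step 2 — Component impedances:
  R: Z = R = 30 Ω
  C: Z = 1/(jωC) = -j/(ω·C) = 0 - j6.687e+04 Ω
Step 3 — Series combination: Z_total = R + C = 30 - j6.687e+04 Ω = 6.687e+04∠-90.0° Ω.
Step 4 — Source phasor: V = 13.1∠152.6° V = -11.63 + j6.029 V.
Step 5 — Ohm's law: I = V / Z_total = (-11.63 + j6.029) / (30 - j6.687e+04) = -9.023e-05 - j0.0001739 A.
Step 6 — Convert to polar: |I| = 0.0001959 A, ∠I = -117.4°.

I = 0.0001959∠-117.4° A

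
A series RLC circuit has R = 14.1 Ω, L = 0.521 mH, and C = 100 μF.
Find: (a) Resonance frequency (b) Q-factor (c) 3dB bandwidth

Step 1 — Resonance condition Im(Z)=0 gives ω₀ = 1/√(LC).
Step 2 — ω₀ = 1/√(0.000521·0.0001) = 4381 rad/s.
Step 3 — f₀ = ω₀/(2π) = 697.3 Hz.
Step 4 — Series Q: Q = ω₀L/R = 4381·0.000521/14.1 = 0.1619.
Step 5 — 3dB bandwidth: Δω = ω₀/Q = 2.706e+04 rad/s; BW = Δω/(2π) = 4307 Hz.

(a) f₀ = 697.3 Hz  (b) Q = 0.1619  (c) BW = 4307 Hz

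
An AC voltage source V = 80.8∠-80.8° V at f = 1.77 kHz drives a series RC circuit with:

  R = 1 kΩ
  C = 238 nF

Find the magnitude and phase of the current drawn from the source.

Step 1 — Angular frequency: ω = 2π·f = 2π·1770 = 1.112e+04 rad/s.
Step 2 — Component impedances:
  R: Z = R = 1000 Ω
  C: Z = 1/(jωC) = -j/(ω·C) = 0 - j377.8 Ω
Step 3 — Series combination: Z_total = R + C = 1000 - j377.8 Ω = 1069∠-20.7° Ω.
Step 4 — Source phasor: V = 80.8∠-80.8° V = 12.92 - j79.76 V.
Step 5 — Ohm's law: I = V / Z_total = (12.92 - j79.76) / (1000 - j377.8) = 0.03767 - j0.06553 A.
Step 6 — Convert to polar: |I| = 0.07559 A, ∠I = -60.1°.

I = 0.07559∠-60.1° A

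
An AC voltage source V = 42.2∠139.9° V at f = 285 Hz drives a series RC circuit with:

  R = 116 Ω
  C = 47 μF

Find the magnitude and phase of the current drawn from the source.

Step 1 — Angular frequency: ω = 2π·f = 2π·285 = 1791 rad/s.
Step 2 — Component impedances:
  R: Z = R = 116 Ω
  C: Z = 1/(jωC) = -j/(ω·C) = 0 - j11.88 Ω
Step 3 — Series combination: Z_total = R + C = 116 - j11.88 Ω = 116.6∠-5.8° Ω.
Step 4 — Source phasor: V = 42.2∠139.9° V = -32.28 + j27.18 V.
Step 5 — Ohm's law: I = V / Z_total = (-32.28 + j27.18) / (116 - j11.88) = -0.2991 + j0.2037 A.
Step 6 — Convert to polar: |I| = 0.3619 A, ∠I = 145.7°.

I = 0.3619∠145.7° A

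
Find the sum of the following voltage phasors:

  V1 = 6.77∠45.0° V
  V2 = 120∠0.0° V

Step 1 — Convert each phasor to rectangular form:
  V1 = 6.77·(cos(45.0°) + j·sin(45.0°)) = 4.787 + j4.787 V
  V2 = 120·(cos(0.0°) + j·sin(0.0°)) = 120 V
Step 2 — Sum components: V_total = 124.8 + j4.787 V.
Step 3 — Convert to polar: |V_total| = 124.9 V, ∠V_total = 2.2°.

V_total = 124.9∠2.2° V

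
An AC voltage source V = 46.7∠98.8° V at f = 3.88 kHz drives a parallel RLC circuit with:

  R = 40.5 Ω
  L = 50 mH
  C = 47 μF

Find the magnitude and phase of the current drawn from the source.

Step 1 — Angular frequency: ω = 2π·f = 2π·3880 = 2.438e+04 rad/s.
Step 2 — Component impedances:
  R: Z = R = 40.5 Ω
  L: Z = jωL = j·2.438e+04·0.05 = 0 + j1219 Ω
  C: Z = 1/(jωC) = -j/(ω·C) = 0 - j0.8728 Ω
Step 3 — Parallel combination: 1/Z_total = 1/R + 1/L + 1/C; Z_total = 0.01883 - j0.873 Ω = 0.8732∠-88.8° Ω.
Step 4 — Source phasor: V = 46.7∠98.8° V = -7.144 + j46.15 V.
Step 5 — Ohm's law: I = V / Z_total = (-7.144 + j46.15) / (0.01883 - j0.873) = -53.02 - j7.041 A.
Step 6 — Convert to polar: |I| = 53.48 A, ∠I = -172.4°.

I = 53.48∠-172.4° A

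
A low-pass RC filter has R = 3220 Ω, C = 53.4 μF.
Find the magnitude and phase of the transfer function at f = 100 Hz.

Step 1 — Angular frequency: ω = 2π·100 = 628.3 rad/s.
Step 2 — Transfer function: H(jω) = 1/(1 + jωRC).
Step 3 — Denominator: 1 + jωRC = 1 + j·628.3·3220·5.34e-05 = 1 + j108.
Step 4 — H = 8.567e-05 - j0.009255.
Step 5 — Magnitude: |H| = 0.009256 (-40.7 dB); phase: φ = -89.5°.

|H| = 0.009256 (-40.7 dB), φ = -89.5°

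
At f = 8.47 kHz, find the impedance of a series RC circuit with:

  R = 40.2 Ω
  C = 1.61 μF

Step 1 — Angular frequency: ω = 2π·f = 2π·8470 = 5.322e+04 rad/s.
Step 2 — Component impedances:
  R: Z = R = 40.2 Ω
  C: Z = 1/(jωC) = -j/(ω·C) = 0 - j11.67 Ω
Step 3 — Series combination: Z_total = R + C = 40.2 - j11.67 Ω = 41.86∠-16.2° Ω.

Z = 40.2 - j11.67 Ω = 41.86∠-16.2° Ω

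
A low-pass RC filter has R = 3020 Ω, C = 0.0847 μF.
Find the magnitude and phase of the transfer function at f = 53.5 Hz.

Step 1 — Angular frequency: ω = 2π·53.5 = 336.2 rad/s.
Step 2 — Transfer function: H(jω) = 1/(1 + jωRC).
Step 3 — Denominator: 1 + jωRC = 1 + j·336.2·3020·8.47e-08 = 1 + j0.08599.
Step 4 — H = 0.9927 - j0.08535.
Step 5 — Magnitude: |H| = 0.9963 (-0.0 dB); phase: φ = -4.9°.

|H| = 0.9963 (-0.0 dB), φ = -4.9°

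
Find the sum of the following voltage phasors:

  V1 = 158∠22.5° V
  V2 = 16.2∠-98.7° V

Step 1 — Convert each phasor to rectangular form:
  V1 = 158·(cos(22.5°) + j·sin(22.5°)) = 146 + j60.46 V
  V2 = 16.2·(cos(-98.7°) + j·sin(-98.7°)) = -2.45 - j16.01 V
Step 2 — Sum components: V_total = 143.5 + j44.45 V.
Step 3 — Convert to polar: |V_total| = 150.2 V, ∠V_total = 17.2°.

V_total = 150.2∠17.2° V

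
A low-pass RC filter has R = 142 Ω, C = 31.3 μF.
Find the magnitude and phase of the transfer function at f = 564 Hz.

Step 1 — Angular frequency: ω = 2π·564 = 3544 rad/s.
Step 2 — Transfer function: H(jω) = 1/(1 + jωRC).
Step 3 — Denominator: 1 + jωRC = 1 + j·3544·142·3.13e-05 = 1 + j15.75.
Step 4 — H = 0.004015 - j0.06324.
Step 5 — Magnitude: |H| = 0.06336 (-24.0 dB); phase: φ = -86.4°.

|H| = 0.06336 (-24.0 dB), φ = -86.4°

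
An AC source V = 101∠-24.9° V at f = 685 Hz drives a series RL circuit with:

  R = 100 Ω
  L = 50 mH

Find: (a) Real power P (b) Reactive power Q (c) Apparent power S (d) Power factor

Step 1 — Angular frequency: ω = 2π·f = 2π·685 = 4304 rad/s.
Step 2 — Component impedances:
  R: Z = R = 100 Ω
  L: Z = jωL = j·4304·0.05 = 0 + j215.2 Ω
Step 3 — Series combination: Z_total = R + L = 100 + j215.2 Ω = 237.3∠65.1° Ω.
Step 4 — Source phasor: V = 101∠-24.9° V = 91.61 - j42.52 V.
Step 5 — Current: I = V / Z = 0.0001756 - j0.4256 A = 0.4256∠-90.0° A.
Step 6 — Complex power: S = V·I* = 18.12 + j38.98 VA.
Step 7 — Real power: P = Re(S) = 18.12 W.
Step 8 — Reactive power: Q = Im(S) = 38.98 VAR.
Step 9 — Apparent power: |S| = 42.99 VA.
Step 10 — Power factor: PF = P/|S| = 0.4214 (lagging).

(a) P = 18.12 W  (b) Q = 38.98 VAR  (c) S = 42.99 VA  (d) PF = 0.4214 (lagging)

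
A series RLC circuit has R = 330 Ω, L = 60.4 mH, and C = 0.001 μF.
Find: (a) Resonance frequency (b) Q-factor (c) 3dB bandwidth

Step 1 — Resonance: ω₀ = 1/√(LC) = 1/√(0.0604·1e-09) = 1.287e+05 rad/s.
Step 2 — f₀ = ω₀/(2π) = 2.048e+04 Hz.
Step 3 — Series Q: Q = ω₀L/R = 1.287e+05·0.0604/330 = 23.55.
Step 4 — Bandwidth: Δω = ω₀/Q = 5464 rad/s; BW = Δω/(2π) = 869.6 Hz.

(a) f₀ = 2.048e+04 Hz  (b) Q = 23.55  (c) BW = 869.6 Hz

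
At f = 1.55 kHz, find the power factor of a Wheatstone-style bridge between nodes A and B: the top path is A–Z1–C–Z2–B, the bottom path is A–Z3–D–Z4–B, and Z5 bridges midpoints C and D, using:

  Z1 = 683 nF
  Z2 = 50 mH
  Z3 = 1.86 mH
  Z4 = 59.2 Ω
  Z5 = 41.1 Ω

Step 1 — Angular frequency: ω = 2π·f = 2π·1550 = 9739 rad/s.
Step 2 — Component impedances:
  Z1: Z = 1/(jωC) = -j/(ω·C) = 0 - j150.3 Ω
  Z2: Z = jωL = j·9739·0.05 = 0 + j486.9 Ω
  Z3: Z = jωL = j·9739·0.00186 = 0 + j18.11 Ω
  Z4: Z = R = 59.2 Ω
  Z5: Z = R = 41.1 Ω
Step 3 — Bridge requires nodal analysis (the Z5 bridge couples midpoints C and D, so the two paths cannot be reduced to a simple series/parallel combination). Setting node B to ground and injecting 1 A at node A, the 3-node admittance system at A, C, D solves to V_A = Z_AB = 58.35 + j26.21 Ω = 63.97∠24.2° Ω.
Step 4 — Power factor: PF = cos(φ) = Re(Z)/|Z| = 58.355/63.969 = 0.9122.
Step 5 — Type: Im(Z) = 26.21 ⇒ lagging (phase φ = 24.2°).

PF = 0.9122 (lagging, φ = 24.2°)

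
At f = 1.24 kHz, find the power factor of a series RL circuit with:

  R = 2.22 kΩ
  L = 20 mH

Step 1 — Angular frequency: ω = 2π·f = 2π·1240 = 7791 rad/s.
Step 2 — Component impedances:
  R: Z = R = 2220 Ω
  L: Z = jωL = j·7791·0.02 = 0 + j155.8 Ω
Step 3 — Series combination: Z_total = R + L = 2220 + j155.8 Ω = 2225∠4.0° Ω.
Step 4 — Power factor: PF = cos(φ) = Re(Z)/|Z| = 2220/2225.5 = 0.9975.
Step 5 — Type: Im(Z) = 155.8 ⇒ lagging (phase φ = 4.0°).

PF = 0.9975 (lagging, φ = 4.0°)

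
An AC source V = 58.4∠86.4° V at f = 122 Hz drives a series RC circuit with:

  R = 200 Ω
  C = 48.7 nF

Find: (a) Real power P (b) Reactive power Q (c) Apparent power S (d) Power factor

Step 1 — Angular frequency: ω = 2π·f = 2π·122 = 766.5 rad/s.
Step 2 — Component impedances:
  R: Z = R = 200 Ω
  C: Z = 1/(jωC) = -j/(ω·C) = 0 - j2.679e+04 Ω
Step 3 — Series combination: Z_total = R + C = 200 - j2.679e+04 Ω = 2.679e+04∠-89.6° Ω.
Step 4 — Source phasor: V = 58.4∠86.4° V = 3.667 + j58.28 V.
Step 5 — Current: I = V / Z = -0.002175 + j0.0001531 A = 0.00218∠176.0° A.
Step 6 — Complex power: S = V·I* = 0.0009505 - j0.1273 VA.
Step 7 — Real power: P = Re(S) = 0.0009505 W.
Step 8 — Reactive power: Q = Im(S) = -0.1273 VAR.
Step 9 — Apparent power: |S| = 0.1273 VA.
Step 10 — Power factor: PF = P/|S| = 0.007466 (leading).

(a) P = 0.0009505 W  (b) Q = -0.1273 VAR  (c) S = 0.1273 VA  (d) PF = 0.007466 (leading)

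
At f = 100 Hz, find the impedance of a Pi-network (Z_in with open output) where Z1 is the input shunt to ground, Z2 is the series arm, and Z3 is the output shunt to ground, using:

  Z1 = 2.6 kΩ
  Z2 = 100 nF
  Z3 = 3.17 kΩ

Step 1 — Angular frequency: ω = 2π·f = 2π·100 = 628.3 rad/s.
Step 2 — Component impedances:
  Z1: Z = R = 2600 Ω
  Z2: Z = 1/(jωC) = -j/(ω·C) = 0 - j1.592e+04 Ω
  Z3: Z = R = 3170 Ω
Step 3 — With open output, the series arm Z2 and the output shunt Z3 appear in series to ground: Z2 + Z3 = 3170 - j1.592e+04 Ω.
Step 4 — Parallel with input shunt Z1: Z_in = Z1 || (Z2 + Z3) = 2464 - j375.4 Ω = 2492∠-8.7° Ω.

Z = 2464 - j375.4 Ω = 2492∠-8.7° Ω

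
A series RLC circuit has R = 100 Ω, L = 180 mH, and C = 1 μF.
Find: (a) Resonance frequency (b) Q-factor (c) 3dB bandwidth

Step 1 — Resonance: ω₀ = 1/√(LC) = 1/√(0.18·1e-06) = 2357 rad/s.
Step 2 — f₀ = ω₀/(2π) = 375.1 Hz.
Step 3 — Series Q: Q = ω₀L/R = 2357·0.18/100 = 4.243.
Step 4 — Bandwidth: Δω = ω₀/Q = 555.6 rad/s; BW = Δω/(2π) = 88.42 Hz.

(a) f₀ = 375.1 Hz  (b) Q = 4.243  (c) BW = 88.42 Hz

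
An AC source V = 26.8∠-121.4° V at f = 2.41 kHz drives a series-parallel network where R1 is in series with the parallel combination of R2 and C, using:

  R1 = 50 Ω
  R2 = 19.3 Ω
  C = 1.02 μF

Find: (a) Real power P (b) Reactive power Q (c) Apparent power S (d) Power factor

Step 1 — Angular frequency: ω = 2π·f = 2π·2410 = 1.514e+04 rad/s.
Step 2 — Component impedances:
  R1: Z = R = 50 Ω
  R2: Z = R = 19.3 Ω
  C: Z = 1/(jωC) = -j/(ω·C) = 0 - j64.74 Ω
Step 3 — Parallel branch: R2 || C = 1/(1/R2 + 1/C) = 17.72 - j5.284 Ω.
Step 4 — Series with R1: Z_total = R1 + (R2 || C) = 67.72 - j5.284 Ω = 67.93∠-4.5° Ω.
Step 5 — Source phasor: V = 26.8∠-121.4° V = -13.96 - j22.88 V.
Step 6 — Current: I = V / Z = -0.1787 - j0.3517 A = 0.3945∠-116.9° A.
Step 7 — Complex power: S = V·I* = 10.54 - j0.8224 VA.
Step 8 — Real power: P = Re(S) = 10.54 W.
Step 9 — Reactive power: Q = Im(S) = -0.8224 VAR.
Step 10 — Apparent power: |S| = 10.57 VA.
Step 11 — Power factor: PF = P/|S| = 0.997 (leading).

(a) P = 10.54 W  (b) Q = -0.8224 VAR  (c) S = 10.57 VA  (d) PF = 0.997 (leading)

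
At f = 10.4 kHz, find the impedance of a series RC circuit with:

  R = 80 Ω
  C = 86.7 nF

Step 1 — Angular frequency: ω = 2π·f = 2π·1.04e+04 = 6.535e+04 rad/s.
Step 2 — Component impedances:
  R: Z = R = 80 Ω
  C: Z = 1/(jωC) = -j/(ω·C) = 0 - j176.5 Ω
Step 3 — Series combination: Z_total = R + C = 80 - j176.5 Ω = 193.8∠-65.6° Ω.

Z = 80 - j176.5 Ω = 193.8∠-65.6° Ω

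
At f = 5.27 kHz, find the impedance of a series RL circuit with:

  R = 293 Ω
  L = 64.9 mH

Step 1 — Angular frequency: ω = 2π·f = 2π·5270 = 3.311e+04 rad/s.
Step 2 — Component impedances:
  R: Z = R = 293 Ω
  L: Z = jωL = j·3.311e+04·0.0649 = 0 + j2149 Ω
Step 3 — Series combination: Z_total = R + L = 293 + j2149 Ω = 2169∠82.2° Ω.

Z = 293 + j2149 Ω = 2169∠82.2° Ω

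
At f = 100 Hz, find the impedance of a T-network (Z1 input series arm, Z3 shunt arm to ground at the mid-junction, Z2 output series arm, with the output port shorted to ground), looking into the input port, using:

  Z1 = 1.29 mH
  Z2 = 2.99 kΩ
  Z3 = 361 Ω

Step 1 — Angular frequency: ω = 2π·f = 2π·100 = 628.3 rad/s.
Step 2 — Component impedances:
  Z1: Z = jωL = j·628.3·0.00129 = 0 + j0.8105 Ω
  Z2: Z = R = 2990 Ω
  Z3: Z = R = 361 Ω
Step 3 — With the output port shorted to ground, the output series arm Z2 runs from the junction to ground; the shunt arm Z3 also runs from the junction to ground. They appear in parallel: Z3 || Z2 = 322.1 Ω.
Step 4 — Series with input arm Z1: Z_in = Z1 + (Z3 || Z2) = 322.1 + j0.8105 Ω = 322.1∠0.1° Ω.

Z = 322.1 + j0.8105 Ω = 322.1∠0.1° Ω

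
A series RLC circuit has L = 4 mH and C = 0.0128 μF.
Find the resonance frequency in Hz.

Step 1 — Resonance condition Im(Z)=0 gives ω₀ = 1/√(LC).
Step 2 — ω₀ = 1/√(0.004·1.28e-08) = 1.398e+05 rad/s.
Step 3 — f₀ = ω₀/(2π) = 2.224e+04 Hz.

f₀ = 2.224e+04 Hz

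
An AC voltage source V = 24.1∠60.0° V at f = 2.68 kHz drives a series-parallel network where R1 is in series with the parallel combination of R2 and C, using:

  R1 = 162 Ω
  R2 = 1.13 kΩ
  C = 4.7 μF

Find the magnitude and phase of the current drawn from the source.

Step 1 — Angular frequency: ω = 2π·f = 2π·2680 = 1.684e+04 rad/s.
Step 2 — Component impedances:
  R1: Z = R = 162 Ω
  R2: Z = R = 1130 Ω
  C: Z = 1/(jωC) = -j/(ω·C) = 0 - j12.64 Ω
Step 3 — Parallel branch: R2 || C = 1/(1/R2 + 1/C) = 0.1413 - j12.63 Ω.
Step 4 — Series with R1: Z_total = R1 + (R2 || C) = 162.1 - j12.63 Ω = 162.6∠-4.5° Ω.
Step 5 — Source phasor: V = 24.1∠60.0° V = 12.05 + j20.87 V.
Step 6 — Ohm's law: I = V / Z_total = (12.05 + j20.87) / (162.1 - j12.63) = 0.0639 + j0.1337 A.
Step 7 — Convert to polar: |I| = 0.1482 A, ∠I = 64.5°.

I = 0.1482∠64.5° A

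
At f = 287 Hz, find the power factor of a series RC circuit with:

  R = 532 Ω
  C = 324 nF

Step 1 — Angular frequency: ω = 2π·f = 2π·287 = 1803 rad/s.
Step 2 — Component impedances:
  R: Z = R = 532 Ω
  C: Z = 1/(jωC) = -j/(ω·C) = 0 - j1712 Ω
Step 3 — Series combination: Z_total = R + C = 532 - j1712 Ω = 1792∠-72.7° Ω.
Step 4 — Power factor: PF = cos(φ) = Re(Z)/|Z| = 532/1792.3 = 0.2968.
Step 5 — Type: Im(Z) = -1712 ⇒ leading (phase φ = -72.7°).

PF = 0.2968 (leading, φ = -72.7°)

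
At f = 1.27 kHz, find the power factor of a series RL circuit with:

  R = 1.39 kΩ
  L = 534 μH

Step 1 — Angular frequency: ω = 2π·f = 2π·1270 = 7980 rad/s.
Step 2 — Component impedances:
  R: Z = R = 1390 Ω
  L: Z = jωL = j·7980·0.000534 = 0 + j4.261 Ω
Step 3 — Series combination: Z_total = R + L = 1390 + j4.261 Ω = 1390∠0.2° Ω.
Step 4 — Power factor: PF = cos(φ) = Re(Z)/|Z| = 1390/1390 = 1.
Step 5 — Type: Im(Z) = 4.261 ⇒ lagging (phase φ = 0.2°).

PF = 1 (lagging, φ = 0.2°)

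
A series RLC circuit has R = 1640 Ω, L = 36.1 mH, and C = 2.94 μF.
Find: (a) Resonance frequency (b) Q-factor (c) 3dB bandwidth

Step 1 — Resonance condition Im(Z)=0 gives ω₀ = 1/√(LC).
Step 2 — ω₀ = 1/√(0.0361·2.94e-06) = 3070 rad/s.
Step 3 — f₀ = ω₀/(2π) = 488.5 Hz.
Step 4 — Series Q: Q = ω₀L/R = 3070·0.0361/1640 = 0.06757.
Step 5 — 3dB bandwidth: Δω = ω₀/Q = 4.543e+04 rad/s; BW = Δω/(2π) = 7230 Hz.

(a) f₀ = 488.5 Hz  (b) Q = 0.06757  (c) BW = 7230 Hz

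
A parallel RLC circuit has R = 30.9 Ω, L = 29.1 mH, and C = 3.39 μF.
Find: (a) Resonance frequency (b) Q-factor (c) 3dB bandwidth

Step 1 — Resonance: ω₀ = 1/√(LC) = 1/√(0.0291·3.39e-06) = 3184 rad/s.
Step 2 — f₀ = ω₀/(2π) = 506.7 Hz.
Step 3 — Parallel Q: Q = R/(ω₀L) = 30.9/(3184·0.0291) = 0.3335.
Step 4 — Bandwidth: Δω = ω₀/Q = 9546 rad/s; BW = Δω/(2π) = 1519 Hz.

(a) f₀ = 506.7 Hz  (b) Q = 0.3335  (c) BW = 1519 Hz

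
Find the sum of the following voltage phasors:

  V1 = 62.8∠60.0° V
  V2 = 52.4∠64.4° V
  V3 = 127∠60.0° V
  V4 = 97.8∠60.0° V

Step 1 — Convert each phasor to rectangular form:
  V1 = 62.8·(cos(60.0°) + j·sin(60.0°)) = 31.4 + j54.39 V
  V2 = 52.4·(cos(64.4°) + j·sin(64.4°)) = 22.64 + j47.26 V
  V3 = 127·(cos(60.0°) + j·sin(60.0°)) = 63.5 + j110 V
  V4 = 97.8·(cos(60.0°) + j·sin(60.0°)) = 48.9 + j84.7 V
Step 2 — Sum components: V_total = 166.4 + j296.3 V.
Step 3 — Convert to polar: |V_total| = 339.9 V, ∠V_total = 60.7°.

V_total = 339.9∠60.7° V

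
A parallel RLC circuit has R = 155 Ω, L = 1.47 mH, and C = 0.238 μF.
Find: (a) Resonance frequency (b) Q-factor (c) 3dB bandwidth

Step 1 — Resonance: ω₀ = 1/√(LC) = 1/√(0.00147·2.38e-07) = 5.346e+04 rad/s.
Step 2 — f₀ = ω₀/(2π) = 8509 Hz.
Step 3 — Parallel Q: Q = R/(ω₀L) = 155/(5.346e+04·0.00147) = 1.972.
Step 4 — Bandwidth: Δω = ω₀/Q = 2.711e+04 rad/s; BW = Δω/(2π) = 4314 Hz.

(a) f₀ = 8509 Hz  (b) Q = 1.972  (c) BW = 4314 Hz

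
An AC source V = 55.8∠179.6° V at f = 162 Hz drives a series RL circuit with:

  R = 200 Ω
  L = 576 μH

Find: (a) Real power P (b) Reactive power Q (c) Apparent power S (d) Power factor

Step 1 — Angular frequency: ω = 2π·f = 2π·162 = 1018 rad/s.
Step 2 — Component impedances:
  R: Z = R = 200 Ω
  L: Z = jωL = j·1018·0.000576 = 0 + j0.5863 Ω
Step 3 — Series combination: Z_total = R + L = 200 + j0.5863 Ω = 200∠0.2° Ω.
Step 4 — Source phasor: V = 55.8∠179.6° V = -55.8 + j0.3896 V.
Step 5 — Current: I = V / Z = -0.279 + j0.002766 A = 0.279∠179.4° A.
Step 6 — Complex power: S = V·I* = 15.57 + j0.04564 VA.
Step 7 — Real power: P = Re(S) = 15.57 W.
Step 8 — Reactive power: Q = Im(S) = 0.04564 VAR.
Step 9 — Apparent power: |S| = 15.57 VA.
Step 10 — Power factor: PF = P/|S| = 1 (lagging).

(a) P = 15.57 W  (b) Q = 0.04564 VAR  (c) S = 15.57 VA  (d) PF = 1 (lagging)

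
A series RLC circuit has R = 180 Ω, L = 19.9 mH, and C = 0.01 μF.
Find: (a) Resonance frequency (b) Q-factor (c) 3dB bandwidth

Step 1 — Resonance condition Im(Z)=0 gives ω₀ = 1/√(LC).
Step 2 — ω₀ = 1/√(0.0199·1e-08) = 7.089e+04 rad/s.
Step 3 — f₀ = ω₀/(2π) = 1.128e+04 Hz.
Step 4 — Series Q: Q = ω₀L/R = 7.089e+04·0.0199/180 = 7.837.
Step 5 — 3dB bandwidth: Δω = ω₀/Q = 9045 rad/s; BW = Δω/(2π) = 1440 Hz.

(a) f₀ = 1.128e+04 Hz  (b) Q = 7.837  (c) BW = 1440 Hz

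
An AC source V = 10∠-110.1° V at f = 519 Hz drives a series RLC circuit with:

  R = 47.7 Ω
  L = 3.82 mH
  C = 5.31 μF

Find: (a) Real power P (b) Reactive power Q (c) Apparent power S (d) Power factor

Step 1 — Angular frequency: ω = 2π·f = 2π·519 = 3261 rad/s.
Step 2 — Component impedances:
  R: Z = R = 47.7 Ω
  L: Z = jωL = j·3261·0.00382 = 0 + j12.46 Ω
  C: Z = 1/(jωC) = -j/(ω·C) = 0 - j57.75 Ω
Step 3 — Series combination: Z_total = R + L + C = 47.7 - j45.29 Ω = 65.78∠-43.5° Ω.
Step 4 — Source phasor: V = 10∠-110.1° V = -3.437 - j9.391 V.
Step 5 — Current: I = V / Z = 0.06042 - j0.1395 A = 0.152∠-66.6° A.
Step 6 — Complex power: S = V·I* = 1.102 - j1.047 VA.
Step 7 — Real power: P = Re(S) = 1.102 W.
Step 8 — Reactive power: Q = Im(S) = -1.047 VAR.
Step 9 — Apparent power: |S| = 1.52 VA.
Step 10 — Power factor: PF = P/|S| = 0.7252 (leading).

(a) P = 1.102 W  (b) Q = -1.047 VAR  (c) S = 1.52 VA  (d) PF = 0.7252 (leading)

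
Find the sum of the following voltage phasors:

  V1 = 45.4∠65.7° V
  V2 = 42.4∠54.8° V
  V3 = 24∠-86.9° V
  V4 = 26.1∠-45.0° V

Step 1 — Convert each phasor to rectangular form:
  V1 = 45.4·(cos(65.7°) + j·sin(65.7°)) = 18.68 + j41.38 V
  V2 = 42.4·(cos(54.8°) + j·sin(54.8°)) = 24.44 + j34.65 V
  V3 = 24·(cos(-86.9°) + j·sin(-86.9°)) = 1.298 - j23.96 V
  V4 = 26.1·(cos(-45.0°) + j·sin(-45.0°)) = 18.46 - j18.46 V
Step 2 — Sum components: V_total = 62.88 + j33.6 V.
Step 3 — Convert to polar: |V_total| = 71.29 V, ∠V_total = 28.1°.

V_total = 71.29∠28.1° V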